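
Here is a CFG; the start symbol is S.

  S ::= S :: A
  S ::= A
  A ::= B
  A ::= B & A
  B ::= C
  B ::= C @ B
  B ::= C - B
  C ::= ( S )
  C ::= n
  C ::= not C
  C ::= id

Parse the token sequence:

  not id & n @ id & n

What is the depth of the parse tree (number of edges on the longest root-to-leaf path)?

[S [A [B [C not [C id]]] & [A [B [C n] @ [B [C id]]] & [A [B [C n]]]]]]

6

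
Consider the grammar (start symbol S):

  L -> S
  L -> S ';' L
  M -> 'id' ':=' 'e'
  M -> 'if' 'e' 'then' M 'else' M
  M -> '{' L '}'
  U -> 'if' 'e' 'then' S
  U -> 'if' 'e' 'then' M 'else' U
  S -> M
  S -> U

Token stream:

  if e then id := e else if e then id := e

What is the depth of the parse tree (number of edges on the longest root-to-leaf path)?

5

[S [U if e then [M id := e] else [U if e then [S [M id := e]]]]]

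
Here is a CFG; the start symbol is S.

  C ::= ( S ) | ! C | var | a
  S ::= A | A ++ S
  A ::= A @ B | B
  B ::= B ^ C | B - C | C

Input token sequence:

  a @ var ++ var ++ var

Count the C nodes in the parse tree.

[S [A [A [B [C a]]] @ [B [C var]]] ++ [S [A [B [C var]]] ++ [S [A [B [C var]]]]]]

4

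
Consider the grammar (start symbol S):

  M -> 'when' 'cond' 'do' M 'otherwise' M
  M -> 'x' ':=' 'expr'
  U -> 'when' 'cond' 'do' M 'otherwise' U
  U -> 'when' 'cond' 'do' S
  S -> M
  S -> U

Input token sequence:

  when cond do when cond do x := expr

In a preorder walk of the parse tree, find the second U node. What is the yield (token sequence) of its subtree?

[S [U when cond do [S [U when cond do [S [M x := expr]]]]]]

when cond do x := expr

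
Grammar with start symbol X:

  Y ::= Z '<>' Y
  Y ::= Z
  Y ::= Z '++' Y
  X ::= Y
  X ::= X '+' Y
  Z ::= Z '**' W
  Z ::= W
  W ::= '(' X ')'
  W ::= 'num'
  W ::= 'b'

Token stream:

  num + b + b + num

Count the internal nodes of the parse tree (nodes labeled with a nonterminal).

[X [X [X [X [Y [Z [W num]]]] + [Y [Z [W b]]]] + [Y [Z [W b]]]] + [Y [Z [W num]]]]

16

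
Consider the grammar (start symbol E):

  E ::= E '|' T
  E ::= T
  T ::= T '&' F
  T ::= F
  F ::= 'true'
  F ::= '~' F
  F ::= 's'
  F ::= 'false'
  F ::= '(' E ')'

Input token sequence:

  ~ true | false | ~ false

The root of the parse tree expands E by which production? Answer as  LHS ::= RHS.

[E [E [E [T [F ~ [F true]]]] | [T [F false]]] | [T [F ~ [F false]]]]

E ::= E '|' T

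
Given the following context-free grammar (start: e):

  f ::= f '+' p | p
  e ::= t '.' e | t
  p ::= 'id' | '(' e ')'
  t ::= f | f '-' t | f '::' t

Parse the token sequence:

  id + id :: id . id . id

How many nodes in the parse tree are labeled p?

[e [t [f [f [p id]] + [p id]] :: [t [f [p id]]]] . [e [t [f [p id]]] . [e [t [f [p id]]]]]]

5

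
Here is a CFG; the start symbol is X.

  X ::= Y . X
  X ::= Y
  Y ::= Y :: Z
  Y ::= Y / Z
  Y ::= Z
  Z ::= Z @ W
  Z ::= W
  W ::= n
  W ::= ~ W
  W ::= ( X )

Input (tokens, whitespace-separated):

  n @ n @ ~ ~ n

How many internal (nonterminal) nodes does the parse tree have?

[X [Y [Z [Z [Z [W n]] @ [W n]] @ [W ~ [W ~ [W n]]]]]]

10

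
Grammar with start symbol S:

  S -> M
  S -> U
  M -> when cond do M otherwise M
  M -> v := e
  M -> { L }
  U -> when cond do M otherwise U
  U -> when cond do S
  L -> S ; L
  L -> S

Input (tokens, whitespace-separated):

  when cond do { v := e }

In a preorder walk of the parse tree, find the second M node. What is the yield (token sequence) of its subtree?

v := e

[S [U when cond do [S [M { [L [S [M v := e]]] }]]]]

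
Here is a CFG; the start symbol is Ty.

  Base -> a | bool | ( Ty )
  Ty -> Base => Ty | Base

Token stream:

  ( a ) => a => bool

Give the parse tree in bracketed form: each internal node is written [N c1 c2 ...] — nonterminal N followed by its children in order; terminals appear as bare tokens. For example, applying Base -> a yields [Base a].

[Ty [Base ( [Ty [Base a]] )] => [Ty [Base a] => [Ty [Base bool]]]]

Ty
Base => Ty
( Ty ) => Ty
( Base ) => Ty
( a ) => Ty
( a ) => Base => Ty
( a ) => a => Ty
( a ) => a => Base
( a ) => a => bool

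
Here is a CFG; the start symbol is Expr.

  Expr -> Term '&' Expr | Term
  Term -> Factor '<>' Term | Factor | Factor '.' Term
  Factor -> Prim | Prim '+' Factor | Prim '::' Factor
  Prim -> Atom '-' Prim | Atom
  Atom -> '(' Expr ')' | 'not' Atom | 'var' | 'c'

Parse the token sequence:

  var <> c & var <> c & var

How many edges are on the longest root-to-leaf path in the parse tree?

7

[Expr [Term [Factor [Prim [Atom var]]] <> [Term [Factor [Prim [Atom c]]]]] & [Expr [Term [Factor [Prim [Atom var]]] <> [Term [Factor [Prim [Atom c]]]]] & [Expr [Term [Factor [Prim [Atom var]]]]]]]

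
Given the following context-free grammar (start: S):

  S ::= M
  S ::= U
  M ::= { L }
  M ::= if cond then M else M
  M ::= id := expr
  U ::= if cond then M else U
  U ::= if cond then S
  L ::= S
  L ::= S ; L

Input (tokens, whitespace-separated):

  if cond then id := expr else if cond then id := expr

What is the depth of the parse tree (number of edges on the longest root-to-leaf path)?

5

[S [U if cond then [M id := expr] else [U if cond then [S [M id := expr]]]]]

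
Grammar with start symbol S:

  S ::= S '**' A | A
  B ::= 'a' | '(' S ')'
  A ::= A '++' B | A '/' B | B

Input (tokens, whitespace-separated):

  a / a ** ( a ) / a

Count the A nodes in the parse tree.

5

[S [S [A [A [B a]] / [B a]]] ** [A [A [B ( [S [A [B a]]] )]] / [B a]]]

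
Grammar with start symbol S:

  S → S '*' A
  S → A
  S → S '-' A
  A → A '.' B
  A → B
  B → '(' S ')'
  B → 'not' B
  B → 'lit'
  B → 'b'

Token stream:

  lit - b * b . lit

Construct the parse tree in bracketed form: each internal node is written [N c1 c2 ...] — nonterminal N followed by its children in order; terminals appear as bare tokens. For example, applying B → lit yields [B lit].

[S [S [S [A [B lit]]] - [A [B b]]] * [A [A [B b]] . [B lit]]]

S
S * A
S - A * A
A - A * A
B - A * A
lit - A * A
lit - B * A
lit - b * A
lit - b * A . B
lit - b * B . B
lit - b * b . B
lit - b * b . lit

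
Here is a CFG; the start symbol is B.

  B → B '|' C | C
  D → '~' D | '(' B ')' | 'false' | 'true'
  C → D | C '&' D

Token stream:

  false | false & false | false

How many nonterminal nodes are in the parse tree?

11

[B [B [B [C [D false]]] | [C [C [D false]] & [D false]]] | [C [D false]]]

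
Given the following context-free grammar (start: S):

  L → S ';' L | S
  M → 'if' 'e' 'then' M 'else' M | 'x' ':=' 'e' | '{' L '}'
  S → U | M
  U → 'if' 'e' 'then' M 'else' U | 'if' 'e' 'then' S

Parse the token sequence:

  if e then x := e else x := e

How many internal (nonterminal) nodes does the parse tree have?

[S [M if e then [M x := e] else [M x := e]]]

4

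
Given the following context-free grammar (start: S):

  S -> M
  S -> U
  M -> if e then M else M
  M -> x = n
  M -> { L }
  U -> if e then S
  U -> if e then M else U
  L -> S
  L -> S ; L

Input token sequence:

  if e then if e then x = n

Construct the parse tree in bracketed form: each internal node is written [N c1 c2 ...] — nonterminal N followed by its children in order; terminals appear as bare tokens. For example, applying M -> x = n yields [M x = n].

[S [U if e then [S [U if e then [S [M x = n]]]]]]

S
U
if e then S
if e then U
if e then if e then S
if e then if e then M
if e then if e then x = n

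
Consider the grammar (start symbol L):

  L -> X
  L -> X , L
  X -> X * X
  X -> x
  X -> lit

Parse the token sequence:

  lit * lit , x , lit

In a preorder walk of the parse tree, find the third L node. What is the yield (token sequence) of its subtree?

lit

[L [X [X lit] * [X lit]] , [L [X x] , [L [X lit]]]]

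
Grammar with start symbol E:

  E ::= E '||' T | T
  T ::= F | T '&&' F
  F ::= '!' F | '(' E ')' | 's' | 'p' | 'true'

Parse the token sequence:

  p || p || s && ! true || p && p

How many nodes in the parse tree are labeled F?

7

[E [E [E [E [T [F p]]] || [T [F p]]] || [T [T [F s]] && [F ! [F true]]]] || [T [T [F p]] && [F p]]]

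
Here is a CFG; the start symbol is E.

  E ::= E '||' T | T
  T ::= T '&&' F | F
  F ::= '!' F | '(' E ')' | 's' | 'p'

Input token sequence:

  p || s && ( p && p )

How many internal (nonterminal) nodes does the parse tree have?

13

[E [E [T [F p]]] || [T [T [F s]] && [F ( [E [T [T [F p]] && [F p]]] )]]]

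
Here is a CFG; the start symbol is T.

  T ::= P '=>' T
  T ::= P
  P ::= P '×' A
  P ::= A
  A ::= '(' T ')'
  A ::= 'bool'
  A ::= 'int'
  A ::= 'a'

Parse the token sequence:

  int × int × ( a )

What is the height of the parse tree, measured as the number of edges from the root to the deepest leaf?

[T [P [P [P [A int]] × [A int]] × [A ( [T [P [A a]]] )]]]

6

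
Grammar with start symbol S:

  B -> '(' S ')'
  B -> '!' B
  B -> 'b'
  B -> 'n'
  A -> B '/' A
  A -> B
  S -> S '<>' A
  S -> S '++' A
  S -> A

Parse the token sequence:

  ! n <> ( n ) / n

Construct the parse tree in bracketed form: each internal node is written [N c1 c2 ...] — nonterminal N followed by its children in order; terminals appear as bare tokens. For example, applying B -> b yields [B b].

[S [S [A [B ! [B n]]]] <> [A [B ( [S [A [B n]]] )] / [A [B n]]]]

S
S <> A
A <> A
B <> A
! B <> A
! n <> A
! n <> B / A
! n <> ( S ) / A
! n <> ( A ) / A
! n <> ( B ) / A
! n <> ( n ) / A
! n <> ( n ) / B
! n <> ( n ) / n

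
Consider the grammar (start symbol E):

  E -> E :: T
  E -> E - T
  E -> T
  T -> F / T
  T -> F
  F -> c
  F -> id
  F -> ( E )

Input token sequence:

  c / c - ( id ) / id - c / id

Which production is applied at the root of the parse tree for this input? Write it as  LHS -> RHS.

[E [E [E [T [F c] / [T [F c]]]] - [T [F ( [E [T [F id]]] )] / [T [F id]]]] - [T [F c] / [T [F id]]]]

E -> E - T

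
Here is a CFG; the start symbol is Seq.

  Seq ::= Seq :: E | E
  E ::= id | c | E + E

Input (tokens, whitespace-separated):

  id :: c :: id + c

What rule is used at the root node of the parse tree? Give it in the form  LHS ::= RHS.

[Seq [Seq [Seq [E id]] :: [E c]] :: [E [E id] + [E c]]]

Seq ::= Seq :: E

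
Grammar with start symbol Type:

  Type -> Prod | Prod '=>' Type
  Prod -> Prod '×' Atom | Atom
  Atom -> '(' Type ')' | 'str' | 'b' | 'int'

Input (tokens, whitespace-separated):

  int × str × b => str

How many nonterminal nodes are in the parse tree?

[Type [Prod [Prod [Prod [Atom int]] × [Atom str]] × [Atom b]] => [Type [Prod [Atom str]]]]

10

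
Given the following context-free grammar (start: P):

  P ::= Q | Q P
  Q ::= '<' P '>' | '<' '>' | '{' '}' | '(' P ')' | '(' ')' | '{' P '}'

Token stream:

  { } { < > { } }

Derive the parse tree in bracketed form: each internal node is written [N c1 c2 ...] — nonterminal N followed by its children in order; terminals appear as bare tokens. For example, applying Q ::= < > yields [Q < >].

[P [Q { }] [P [Q { [P [Q < >] [P [Q { }]]] }]]]

P
Q P
{ } P
{ } Q
{ } { P }
{ } { Q P }
{ } { < > P }
{ } { < > Q }
{ } { < > { } }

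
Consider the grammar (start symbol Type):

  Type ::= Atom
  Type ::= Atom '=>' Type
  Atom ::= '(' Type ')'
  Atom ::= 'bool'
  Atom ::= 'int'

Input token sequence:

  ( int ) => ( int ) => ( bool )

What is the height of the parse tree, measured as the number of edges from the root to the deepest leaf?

6

[Type [Atom ( [Type [Atom int]] )] => [Type [Atom ( [Type [Atom int]] )] => [Type [Atom ( [Type [Atom bool]] )]]]]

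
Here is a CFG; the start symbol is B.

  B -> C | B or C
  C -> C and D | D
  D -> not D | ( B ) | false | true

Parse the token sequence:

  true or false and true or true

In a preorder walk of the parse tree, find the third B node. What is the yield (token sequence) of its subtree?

true

[B [B [B [C [D true]]] or [C [C [D false]] and [D true]]] or [C [D true]]]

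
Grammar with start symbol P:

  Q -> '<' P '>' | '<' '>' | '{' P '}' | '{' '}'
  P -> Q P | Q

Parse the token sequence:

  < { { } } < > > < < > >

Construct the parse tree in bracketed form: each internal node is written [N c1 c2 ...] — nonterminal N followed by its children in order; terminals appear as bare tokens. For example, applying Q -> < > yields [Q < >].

[P [Q < [P [Q { [P [Q { }]] }] [P [Q < >]]] >] [P [Q < [P [Q < >]] >]]]

P
Q P
< P > P
< Q P > P
< { P } P > P
< { Q } P > P
< { { } } P > P
< { { } } Q > P
< { { } } < > > P
< { { } } < > > Q
< { { } } < > > < P >
< { { } } < > > < Q >
< { { } } < > > < < > >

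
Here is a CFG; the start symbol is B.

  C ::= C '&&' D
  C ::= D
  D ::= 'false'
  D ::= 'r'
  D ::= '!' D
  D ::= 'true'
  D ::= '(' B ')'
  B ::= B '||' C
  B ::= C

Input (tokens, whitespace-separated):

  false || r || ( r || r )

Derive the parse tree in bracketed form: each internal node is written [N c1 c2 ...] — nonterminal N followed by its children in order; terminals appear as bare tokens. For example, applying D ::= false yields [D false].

B
B || C
B || C || C
C || C || C
D || C || C
false || C || C
false || D || C
false || r || C
false || r || D
false || r || ( B )
false || r || ( B || C )
false || r || ( C || C )
false || r || ( D || C )
false || r || ( r || C )
false || r || ( r || D )
false || r || ( r || r )

[B [B [B [C [D false]]] || [C [D r]]] || [C [D ( [B [B [C [D r]]] || [C [D r]]] )]]]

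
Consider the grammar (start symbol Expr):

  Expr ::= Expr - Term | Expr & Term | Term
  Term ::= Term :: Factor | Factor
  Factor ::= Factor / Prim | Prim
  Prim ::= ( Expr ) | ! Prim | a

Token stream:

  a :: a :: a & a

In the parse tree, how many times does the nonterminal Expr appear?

2

[Expr [Expr [Term [Term [Term [Factor [Prim a]]] :: [Factor [Prim a]]] :: [Factor [Prim a]]]] & [Term [Factor [Prim a]]]]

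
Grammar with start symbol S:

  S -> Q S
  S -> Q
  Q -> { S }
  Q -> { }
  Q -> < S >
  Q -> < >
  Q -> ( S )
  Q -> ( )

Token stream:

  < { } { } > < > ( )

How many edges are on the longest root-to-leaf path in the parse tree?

5

[S [Q < [S [Q { }] [S [Q { }]]] >] [S [Q < >] [S [Q ( )]]]]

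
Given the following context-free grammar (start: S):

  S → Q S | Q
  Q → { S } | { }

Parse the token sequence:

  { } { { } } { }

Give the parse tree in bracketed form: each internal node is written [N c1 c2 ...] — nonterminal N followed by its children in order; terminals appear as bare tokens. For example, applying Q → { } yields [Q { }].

[S [Q { }] [S [Q { [S [Q { }]] }] [S [Q { }]]]]

S
Q S
{ } S
{ } Q S
{ } { S } S
{ } { Q } S
{ } { { } } S
{ } { { } } Q
{ } { { } } { }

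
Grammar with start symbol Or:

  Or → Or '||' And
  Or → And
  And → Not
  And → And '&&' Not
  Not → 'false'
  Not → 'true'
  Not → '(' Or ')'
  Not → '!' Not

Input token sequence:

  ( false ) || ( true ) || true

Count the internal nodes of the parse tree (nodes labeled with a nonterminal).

15

[Or [Or [Or [And [Not ( [Or [And [Not false]]] )]]] || [And [Not ( [Or [And [Not true]]] )]]] || [And [Not true]]]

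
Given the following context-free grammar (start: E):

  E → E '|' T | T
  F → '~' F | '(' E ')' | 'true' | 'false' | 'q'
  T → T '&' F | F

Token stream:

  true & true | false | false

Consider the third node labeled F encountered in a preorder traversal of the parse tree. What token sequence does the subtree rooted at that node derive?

false

[E [E [E [T [T [F true]] & [F true]]] | [T [F false]]] | [T [F false]]]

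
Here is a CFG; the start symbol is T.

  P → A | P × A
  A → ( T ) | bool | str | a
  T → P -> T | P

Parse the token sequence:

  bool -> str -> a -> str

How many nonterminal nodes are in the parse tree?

[T [P [A bool]] -> [T [P [A str]] -> [T [P [A a]] -> [T [P [A str]]]]]]

12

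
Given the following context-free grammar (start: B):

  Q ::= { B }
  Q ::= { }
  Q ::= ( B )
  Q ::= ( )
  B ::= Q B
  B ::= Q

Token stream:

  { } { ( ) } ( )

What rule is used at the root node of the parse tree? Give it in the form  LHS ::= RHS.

B ::= Q B

[B [Q { }] [B [Q { [B [Q ( )]] }] [B [Q ( )]]]]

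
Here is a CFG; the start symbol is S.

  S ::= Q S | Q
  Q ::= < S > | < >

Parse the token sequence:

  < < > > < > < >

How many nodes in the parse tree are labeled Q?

4

[S [Q < [S [Q < >]] >] [S [Q < >] [S [Q < >]]]]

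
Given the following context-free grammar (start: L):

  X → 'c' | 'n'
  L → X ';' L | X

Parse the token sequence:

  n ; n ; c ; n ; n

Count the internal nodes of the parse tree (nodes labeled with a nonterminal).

[L [X n] ; [L [X n] ; [L [X c] ; [L [X n] ; [L [X n]]]]]]

10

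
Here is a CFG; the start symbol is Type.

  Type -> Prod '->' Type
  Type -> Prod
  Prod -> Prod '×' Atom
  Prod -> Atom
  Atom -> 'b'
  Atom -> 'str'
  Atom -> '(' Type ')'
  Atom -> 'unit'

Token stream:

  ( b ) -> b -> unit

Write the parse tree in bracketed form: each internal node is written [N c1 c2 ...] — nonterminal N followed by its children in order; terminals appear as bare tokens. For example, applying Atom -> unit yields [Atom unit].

Type
Prod -> Type
Atom -> Type
( Type ) -> Type
( Prod ) -> Type
( Atom ) -> Type
( b ) -> Type
( b ) -> Prod -> Type
( b ) -> Atom -> Type
( b ) -> b -> Type
( b ) -> b -> Prod
( b ) -> b -> Atom
( b ) -> b -> unit

[Type [Prod [Atom ( [Type [Prod [Atom b]]] )]] -> [Type [Prod [Atom b]] -> [Type [Prod [Atom unit]]]]]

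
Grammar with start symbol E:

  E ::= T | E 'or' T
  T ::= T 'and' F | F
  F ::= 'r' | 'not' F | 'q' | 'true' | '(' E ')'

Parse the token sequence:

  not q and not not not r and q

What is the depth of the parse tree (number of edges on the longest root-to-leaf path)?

7

[E [T [T [T [F not [F q]]] and [F not [F not [F not [F r]]]]] and [F q]]]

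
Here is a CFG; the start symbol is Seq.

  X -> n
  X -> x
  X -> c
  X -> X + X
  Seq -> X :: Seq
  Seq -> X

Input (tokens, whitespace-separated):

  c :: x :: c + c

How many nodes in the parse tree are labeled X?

[Seq [X c] :: [Seq [X x] :: [Seq [X [X c] + [X c]]]]]

5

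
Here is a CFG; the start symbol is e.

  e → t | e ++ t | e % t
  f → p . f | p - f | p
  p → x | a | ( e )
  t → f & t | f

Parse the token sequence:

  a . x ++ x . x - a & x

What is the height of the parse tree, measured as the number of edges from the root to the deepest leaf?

6

[e [e [t [f [p a] . [f [p x]]]]] ++ [t [f [p x] . [f [p x] - [f [p a]]]] & [t [f [p x]]]]]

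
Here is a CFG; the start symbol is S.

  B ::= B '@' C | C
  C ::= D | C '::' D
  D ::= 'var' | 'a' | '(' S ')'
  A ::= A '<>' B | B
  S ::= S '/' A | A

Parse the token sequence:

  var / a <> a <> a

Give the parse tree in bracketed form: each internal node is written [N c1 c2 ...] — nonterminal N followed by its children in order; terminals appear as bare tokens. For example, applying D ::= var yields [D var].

[S [S [A [B [C [D var]]]]] / [A [A [A [B [C [D a]]]] <> [B [C [D a]]]] <> [B [C [D a]]]]]

S
S / A
A / A
B / A
C / A
D / A
var / A
var / A <> B
var / A <> B <> B
var / B <> B <> B
var / C <> B <> B
var / D <> B <> B
var / a <> B <> B
var / a <> C <> B
var / a <> D <> B
var / a <> a <> B
var / a <> a <> C
var / a <> a <> D
var / a <> a <> a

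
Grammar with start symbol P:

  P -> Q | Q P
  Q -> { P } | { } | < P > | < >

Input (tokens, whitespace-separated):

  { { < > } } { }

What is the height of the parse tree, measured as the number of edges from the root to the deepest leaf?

[P [Q { [P [Q { [P [Q < >]] }]] }] [P [Q { }]]]

6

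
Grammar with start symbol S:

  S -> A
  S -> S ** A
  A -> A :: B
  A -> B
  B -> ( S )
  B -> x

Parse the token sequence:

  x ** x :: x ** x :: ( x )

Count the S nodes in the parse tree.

[S [S [S [A [B x]]] ** [A [A [B x]] :: [B x]]] ** [A [A [B x]] :: [B ( [S [A [B x]]] )]]]

4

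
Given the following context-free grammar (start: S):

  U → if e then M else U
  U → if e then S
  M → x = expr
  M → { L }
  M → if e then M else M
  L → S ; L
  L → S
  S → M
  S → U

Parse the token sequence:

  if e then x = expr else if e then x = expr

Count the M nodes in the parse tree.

[S [U if e then [M x = expr] else [U if e then [S [M x = expr]]]]]

2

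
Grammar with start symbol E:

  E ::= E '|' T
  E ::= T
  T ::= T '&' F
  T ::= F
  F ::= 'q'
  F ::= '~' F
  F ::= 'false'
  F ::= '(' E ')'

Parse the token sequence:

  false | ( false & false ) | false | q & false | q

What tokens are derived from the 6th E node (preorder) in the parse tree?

false & false

[E [E [E [E [E [T [F false]]] | [T [F ( [E [T [T [F false]] & [F false]]] )]]] | [T [F false]]] | [T [T [F q]] & [F false]]] | [T [F q]]]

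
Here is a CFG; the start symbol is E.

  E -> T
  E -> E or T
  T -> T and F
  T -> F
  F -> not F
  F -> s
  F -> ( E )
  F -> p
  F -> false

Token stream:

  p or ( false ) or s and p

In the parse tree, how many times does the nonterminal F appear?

[E [E [E [T [F p]]] or [T [F ( [E [T [F false]]] )]]] or [T [T [F s]] and [F p]]]

5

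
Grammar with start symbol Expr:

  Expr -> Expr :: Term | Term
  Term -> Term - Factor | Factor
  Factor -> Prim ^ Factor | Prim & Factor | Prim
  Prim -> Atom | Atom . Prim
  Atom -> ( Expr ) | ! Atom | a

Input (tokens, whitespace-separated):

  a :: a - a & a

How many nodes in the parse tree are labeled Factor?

4

[Expr [Expr [Term [Factor [Prim [Atom a]]]]] :: [Term [Term [Factor [Prim [Atom a]]]] - [Factor [Prim [Atom a]] & [Factor [Prim [Atom a]]]]]]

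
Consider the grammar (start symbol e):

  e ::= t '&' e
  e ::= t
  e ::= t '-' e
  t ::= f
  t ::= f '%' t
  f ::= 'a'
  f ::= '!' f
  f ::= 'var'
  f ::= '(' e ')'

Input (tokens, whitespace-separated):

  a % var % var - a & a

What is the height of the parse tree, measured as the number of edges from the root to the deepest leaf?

[e [t [f a] % [t [f var] % [t [f var]]]] - [e [t [f a]] & [e [t [f a]]]]]

5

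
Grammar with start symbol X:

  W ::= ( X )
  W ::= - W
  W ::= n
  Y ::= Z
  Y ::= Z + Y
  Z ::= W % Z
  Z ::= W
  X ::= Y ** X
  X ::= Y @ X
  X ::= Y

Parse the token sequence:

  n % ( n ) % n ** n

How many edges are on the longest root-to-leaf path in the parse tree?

9

[X [Y [Z [W n] % [Z [W ( [X [Y [Z [W n]]]] )] % [Z [W n]]]]] ** [X [Y [Z [W n]]]]]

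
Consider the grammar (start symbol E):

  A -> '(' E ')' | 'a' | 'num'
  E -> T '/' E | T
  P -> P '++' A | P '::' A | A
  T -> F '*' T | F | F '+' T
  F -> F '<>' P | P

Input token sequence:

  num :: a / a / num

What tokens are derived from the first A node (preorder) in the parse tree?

num

[E [T [F [P [P [A num]] :: [A a]]]] / [E [T [F [P [A a]]]] / [E [T [F [P [A num]]]]]]]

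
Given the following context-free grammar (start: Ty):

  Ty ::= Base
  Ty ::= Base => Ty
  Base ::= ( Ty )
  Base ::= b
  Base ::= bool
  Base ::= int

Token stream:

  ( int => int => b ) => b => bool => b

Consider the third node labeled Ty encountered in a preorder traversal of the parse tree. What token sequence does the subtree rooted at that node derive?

[Ty [Base ( [Ty [Base int] => [Ty [Base int] => [Ty [Base b]]]] )] => [Ty [Base b] => [Ty [Base bool] => [Ty [Base b]]]]]

int => b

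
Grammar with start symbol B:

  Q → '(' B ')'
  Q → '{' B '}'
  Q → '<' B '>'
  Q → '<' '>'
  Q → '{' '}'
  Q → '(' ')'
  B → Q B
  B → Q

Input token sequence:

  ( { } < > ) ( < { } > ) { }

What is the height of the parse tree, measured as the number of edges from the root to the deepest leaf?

[B [Q ( [B [Q { }] [B [Q < >]]] )] [B [Q ( [B [Q < [B [Q { }]] >]] )] [B [Q { }]]]]

7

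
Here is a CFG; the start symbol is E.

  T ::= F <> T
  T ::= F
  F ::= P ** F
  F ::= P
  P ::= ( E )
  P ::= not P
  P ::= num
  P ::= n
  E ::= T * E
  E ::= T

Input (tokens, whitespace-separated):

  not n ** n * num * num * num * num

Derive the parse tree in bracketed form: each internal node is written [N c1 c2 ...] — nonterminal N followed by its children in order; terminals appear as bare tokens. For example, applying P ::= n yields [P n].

E
T * E
F * E
P ** F * E
not P ** F * E
not n ** F * E
not n ** P * E
not n ** n * E
not n ** n * T * E
not n ** n * F * E
not n ** n * P * E
not n ** n * num * E
not n ** n * num * T * E
not n ** n * num * F * E
not n ** n * num * P * E
not n ** n * num * num * E
not n ** n * num * num * T * E
not n ** n * num * num * F * E
not n ** n * num * num * P * E
not n ** n * num * num * num * E
not n ** n * num * num * num * T
not n ** n * num * num * num * F
not n ** n * num * num * num * P
not n ** n * num * num * num * num

[E [T [F [P not [P n]] ** [F [P n]]]] * [E [T [F [P num]]] * [E [T [F [P num]]] * [E [T [F [P num]]] * [E [T [F [P num]]]]]]]]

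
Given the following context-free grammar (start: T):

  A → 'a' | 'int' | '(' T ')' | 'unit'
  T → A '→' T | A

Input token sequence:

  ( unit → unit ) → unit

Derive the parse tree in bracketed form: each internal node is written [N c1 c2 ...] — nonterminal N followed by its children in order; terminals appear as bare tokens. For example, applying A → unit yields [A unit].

T
A → T
( T ) → T
( A → T ) → T
( unit → T ) → T
( unit → A ) → T
( unit → unit ) → T
( unit → unit ) → A
( unit → unit ) → unit

[T [A ( [T [A unit] → [T [A unit]]] )] → [T [A unit]]]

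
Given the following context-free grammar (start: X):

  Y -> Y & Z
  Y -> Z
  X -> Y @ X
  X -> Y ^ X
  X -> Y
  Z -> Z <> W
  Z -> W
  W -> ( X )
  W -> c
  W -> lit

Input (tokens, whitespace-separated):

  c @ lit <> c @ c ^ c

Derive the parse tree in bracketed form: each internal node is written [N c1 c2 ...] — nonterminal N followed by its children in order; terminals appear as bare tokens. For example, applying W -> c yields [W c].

X
Y @ X
Z @ X
W @ X
c @ X
c @ Y @ X
c @ Z @ X
c @ Z <> W @ X
c @ W <> W @ X
c @ lit <> W @ X
c @ lit <> c @ X
c @ lit <> c @ Y ^ X
c @ lit <> c @ Z ^ X
c @ lit <> c @ W ^ X
c @ lit <> c @ c ^ X
c @ lit <> c @ c ^ Y
c @ lit <> c @ c ^ Z
c @ lit <> c @ c ^ W
c @ lit <> c @ c ^ c

[X [Y [Z [W c]]] @ [X [Y [Z [Z [W lit]] <> [W c]]] @ [X [Y [Z [W c]]] ^ [X [Y [Z [W c]]]]]]]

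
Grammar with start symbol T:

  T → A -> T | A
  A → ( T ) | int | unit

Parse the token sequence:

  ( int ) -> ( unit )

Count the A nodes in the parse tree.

[T [A ( [T [A int]] )] -> [T [A ( [T [A unit]] )]]]

4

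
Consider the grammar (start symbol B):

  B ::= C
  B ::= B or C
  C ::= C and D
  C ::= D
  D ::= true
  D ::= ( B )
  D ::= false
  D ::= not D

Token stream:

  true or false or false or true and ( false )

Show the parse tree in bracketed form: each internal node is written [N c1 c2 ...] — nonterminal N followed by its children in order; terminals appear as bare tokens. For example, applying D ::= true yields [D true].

B
B or C
B or C or C
B or C or C or C
C or C or C or C
D or C or C or C
true or C or C or C
true or D or C or C
true or false or C or C
true or false or D or C
true or false or false or C
true or false or false or C and D
true or false or false or D and D
true or false or false or true and D
true or false or false or true and ( B )
true or false or false or true and ( C )
true or false or false or true and ( D )
true or false or false or true and ( false )

[B [B [B [B [C [D true]]] or [C [D false]]] or [C [D false]]] or [C [C [D true]] and [D ( [B [C [D false]]] )]]]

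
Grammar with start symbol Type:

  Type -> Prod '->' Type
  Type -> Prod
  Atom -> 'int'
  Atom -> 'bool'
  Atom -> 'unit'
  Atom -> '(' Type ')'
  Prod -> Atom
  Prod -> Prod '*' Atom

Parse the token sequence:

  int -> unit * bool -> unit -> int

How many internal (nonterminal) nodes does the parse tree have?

14

[Type [Prod [Atom int]] -> [Type [Prod [Prod [Atom unit]] * [Atom bool]] -> [Type [Prod [Atom unit]] -> [Type [Prod [Atom int]]]]]]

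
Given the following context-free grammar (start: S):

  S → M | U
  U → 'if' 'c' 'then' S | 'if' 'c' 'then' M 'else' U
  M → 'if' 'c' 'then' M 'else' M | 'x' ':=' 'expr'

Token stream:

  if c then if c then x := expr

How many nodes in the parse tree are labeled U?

[S [U if c then [S [U if c then [S [M x := expr]]]]]]

2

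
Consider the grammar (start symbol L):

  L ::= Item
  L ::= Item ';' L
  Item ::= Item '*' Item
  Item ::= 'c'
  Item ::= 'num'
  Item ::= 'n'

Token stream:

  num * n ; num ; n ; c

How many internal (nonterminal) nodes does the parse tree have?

[L [Item [Item num] * [Item n]] ; [L [Item num] ; [L [Item n] ; [L [Item c]]]]]

10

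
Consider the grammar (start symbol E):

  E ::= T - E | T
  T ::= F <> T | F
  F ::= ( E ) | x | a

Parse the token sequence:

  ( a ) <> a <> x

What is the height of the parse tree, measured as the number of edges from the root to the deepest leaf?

[E [T [F ( [E [T [F a]]] )] <> [T [F a] <> [T [F x]]]]]

6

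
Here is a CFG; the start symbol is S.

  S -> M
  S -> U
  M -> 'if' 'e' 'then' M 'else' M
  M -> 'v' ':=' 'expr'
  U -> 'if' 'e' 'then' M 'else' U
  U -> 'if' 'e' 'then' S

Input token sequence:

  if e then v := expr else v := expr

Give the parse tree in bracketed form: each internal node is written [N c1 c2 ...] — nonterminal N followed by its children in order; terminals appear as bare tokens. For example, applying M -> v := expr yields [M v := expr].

[S [M if e then [M v := expr] else [M v := expr]]]

S
M
if e then M else M
if e then v := expr else M
if e then v := expr else v := expr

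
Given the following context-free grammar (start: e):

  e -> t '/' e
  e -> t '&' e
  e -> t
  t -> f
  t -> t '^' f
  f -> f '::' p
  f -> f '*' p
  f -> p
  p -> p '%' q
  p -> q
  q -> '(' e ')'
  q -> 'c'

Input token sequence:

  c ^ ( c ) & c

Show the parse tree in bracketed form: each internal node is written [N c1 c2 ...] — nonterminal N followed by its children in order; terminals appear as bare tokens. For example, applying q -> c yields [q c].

[e [t [t [f [p [q c]]]] ^ [f [p [q ( [e [t [f [p [q c]]]]] )]]]] & [e [t [f [p [q c]]]]]]

e
t & e
t ^ f & e
f ^ f & e
p ^ f & e
q ^ f & e
c ^ f & e
c ^ p & e
c ^ q & e
c ^ ( e ) & e
c ^ ( t ) & e
c ^ ( f ) & e
c ^ ( p ) & e
c ^ ( q ) & e
c ^ ( c ) & e
c ^ ( c ) & t
c ^ ( c ) & f
c ^ ( c ) & p
c ^ ( c ) & q
c ^ ( c ) & c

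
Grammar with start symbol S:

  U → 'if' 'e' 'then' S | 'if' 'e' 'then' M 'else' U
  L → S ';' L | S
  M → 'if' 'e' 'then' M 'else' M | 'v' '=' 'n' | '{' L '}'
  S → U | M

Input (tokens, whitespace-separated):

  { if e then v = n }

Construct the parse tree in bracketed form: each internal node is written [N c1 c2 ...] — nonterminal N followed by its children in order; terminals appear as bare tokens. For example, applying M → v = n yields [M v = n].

[S [M { [L [S [U if e then [S [M v = n]]]]] }]]

S
M
{ L }
{ S }
{ U }
{ if e then S }
{ if e then M }
{ if e then v = n }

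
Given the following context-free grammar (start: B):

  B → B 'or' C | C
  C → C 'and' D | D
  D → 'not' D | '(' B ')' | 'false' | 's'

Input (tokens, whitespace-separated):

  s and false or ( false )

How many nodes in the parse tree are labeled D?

4

[B [B [C [C [D s]] and [D false]]] or [C [D ( [B [C [D false]]] )]]]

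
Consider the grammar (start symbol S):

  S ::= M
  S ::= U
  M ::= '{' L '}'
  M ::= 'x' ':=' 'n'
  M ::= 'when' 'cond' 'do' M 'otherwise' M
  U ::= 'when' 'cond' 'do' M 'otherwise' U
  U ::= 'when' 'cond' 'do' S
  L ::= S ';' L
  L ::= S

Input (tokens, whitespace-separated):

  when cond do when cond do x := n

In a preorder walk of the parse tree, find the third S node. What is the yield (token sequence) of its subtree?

x := n

[S [U when cond do [S [U when cond do [S [M x := n]]]]]]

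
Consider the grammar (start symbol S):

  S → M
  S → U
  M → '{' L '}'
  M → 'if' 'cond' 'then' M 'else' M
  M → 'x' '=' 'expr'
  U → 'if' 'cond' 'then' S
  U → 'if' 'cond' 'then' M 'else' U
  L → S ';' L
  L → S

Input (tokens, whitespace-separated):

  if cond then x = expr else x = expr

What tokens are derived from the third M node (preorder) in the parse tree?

x = expr

[S [M if cond then [M x = expr] else [M x = expr]]]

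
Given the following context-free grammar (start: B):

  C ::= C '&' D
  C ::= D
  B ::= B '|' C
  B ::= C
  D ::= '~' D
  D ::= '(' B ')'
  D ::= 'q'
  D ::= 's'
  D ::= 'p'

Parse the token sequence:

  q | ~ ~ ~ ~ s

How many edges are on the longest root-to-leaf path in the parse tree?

[B [B [C [D q]]] | [C [D ~ [D ~ [D ~ [D ~ [D s]]]]]]]

7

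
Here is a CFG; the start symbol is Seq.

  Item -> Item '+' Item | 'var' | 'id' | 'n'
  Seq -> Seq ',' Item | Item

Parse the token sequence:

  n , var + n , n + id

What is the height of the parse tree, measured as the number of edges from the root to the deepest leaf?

[Seq [Seq [Seq [Item n]] , [Item [Item var] + [Item n]]] , [Item [Item n] + [Item id]]]

4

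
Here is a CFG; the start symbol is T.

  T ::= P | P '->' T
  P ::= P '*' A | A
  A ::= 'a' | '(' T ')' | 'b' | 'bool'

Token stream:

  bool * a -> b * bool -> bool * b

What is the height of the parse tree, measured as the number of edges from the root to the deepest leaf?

[T [P [P [A bool]] * [A a]] -> [T [P [P [A b]] * [A bool]] -> [T [P [P [A bool]] * [A b]]]]]

6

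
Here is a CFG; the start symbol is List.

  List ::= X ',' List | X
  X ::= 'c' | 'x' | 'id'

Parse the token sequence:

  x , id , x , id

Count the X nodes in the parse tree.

[List [X x] , [List [X id] , [List [X x] , [List [X id]]]]]

4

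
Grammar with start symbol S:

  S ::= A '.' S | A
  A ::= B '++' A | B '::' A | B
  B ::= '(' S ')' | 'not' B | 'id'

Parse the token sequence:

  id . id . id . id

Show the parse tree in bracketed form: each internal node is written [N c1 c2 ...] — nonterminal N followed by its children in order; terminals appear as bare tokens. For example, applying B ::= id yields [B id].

S
A . S
B . S
id . S
id . A . S
id . B . S
id . id . S
id . id . A . S
id . id . B . S
id . id . id . S
id . id . id . A
id . id . id . B
id . id . id . id

[S [A [B id]] . [S [A [B id]] . [S [A [B id]] . [S [A [B id]]]]]]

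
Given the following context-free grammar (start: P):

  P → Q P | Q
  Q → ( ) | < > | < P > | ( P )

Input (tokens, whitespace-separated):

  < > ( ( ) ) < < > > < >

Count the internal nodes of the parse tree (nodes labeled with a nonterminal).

[P [Q < >] [P [Q ( [P [Q ( )]] )] [P [Q < [P [Q < >]] >] [P [Q < >]]]]]

12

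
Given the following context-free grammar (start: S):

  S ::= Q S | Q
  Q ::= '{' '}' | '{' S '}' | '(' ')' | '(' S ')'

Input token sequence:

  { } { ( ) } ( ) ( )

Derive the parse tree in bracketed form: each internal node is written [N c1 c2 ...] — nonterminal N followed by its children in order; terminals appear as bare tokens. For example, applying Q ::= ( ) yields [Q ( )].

[S [Q { }] [S [Q { [S [Q ( )]] }] [S [Q ( )] [S [Q ( )]]]]]

S
Q S
{ } S
{ } Q S
{ } { S } S
{ } { Q } S
{ } { ( ) } S
{ } { ( ) } Q S
{ } { ( ) } ( ) S
{ } { ( ) } ( ) Q
{ } { ( ) } ( ) ( )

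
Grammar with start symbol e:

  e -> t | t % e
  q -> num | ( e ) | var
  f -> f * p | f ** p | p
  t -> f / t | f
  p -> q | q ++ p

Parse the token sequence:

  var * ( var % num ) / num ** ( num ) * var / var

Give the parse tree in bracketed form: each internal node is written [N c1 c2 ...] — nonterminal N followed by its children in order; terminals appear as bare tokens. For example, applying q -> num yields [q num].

[e [t [f [f [p [q var]]] * [p [q ( [e [t [f [p [q var]]]] % [e [t [f [p [q num]]]]]] )]]] / [t [f [f [f [p [q num]]] ** [p [q ( [e [t [f [p [q num]]]]] )]]] * [p [q var]]] / [t [f [p [q var]]]]]]]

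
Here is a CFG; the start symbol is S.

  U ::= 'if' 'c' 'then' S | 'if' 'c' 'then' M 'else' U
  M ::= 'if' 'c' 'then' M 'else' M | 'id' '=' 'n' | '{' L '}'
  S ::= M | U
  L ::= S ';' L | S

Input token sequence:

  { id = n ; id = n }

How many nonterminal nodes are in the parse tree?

[S [M { [L [S [M id = n]] ; [L [S [M id = n]]]] }]]

8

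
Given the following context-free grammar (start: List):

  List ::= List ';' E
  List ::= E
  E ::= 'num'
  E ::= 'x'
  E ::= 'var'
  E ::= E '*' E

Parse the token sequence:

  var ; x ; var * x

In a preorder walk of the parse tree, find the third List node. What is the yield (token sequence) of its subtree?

[List [List [List [E var]] ; [E x]] ; [E [E var] * [E x]]]

var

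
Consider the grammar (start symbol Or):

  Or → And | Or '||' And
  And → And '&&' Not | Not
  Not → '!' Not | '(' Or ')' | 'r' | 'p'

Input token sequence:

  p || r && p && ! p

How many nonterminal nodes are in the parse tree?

11

[Or [Or [And [Not p]]] || [And [And [And [Not r]] && [Not p]] && [Not ! [Not p]]]]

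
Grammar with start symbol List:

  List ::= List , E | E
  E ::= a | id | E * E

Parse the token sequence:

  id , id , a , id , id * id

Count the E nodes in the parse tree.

[List [List [List [List [List [E id]] , [E id]] , [E a]] , [E id]] , [E [E id] * [E id]]]

7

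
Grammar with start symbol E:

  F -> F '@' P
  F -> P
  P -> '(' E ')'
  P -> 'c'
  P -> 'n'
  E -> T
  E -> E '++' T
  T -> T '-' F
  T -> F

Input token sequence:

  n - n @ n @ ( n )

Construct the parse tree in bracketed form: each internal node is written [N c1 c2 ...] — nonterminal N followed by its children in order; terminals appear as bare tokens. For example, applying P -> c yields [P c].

[E [T [T [F [P n]]] - [F [F [F [P n]] @ [P n]] @ [P ( [E [T [F [P n]]]] )]]]]

E
T
T - F
F - F
P - F
n - F
n - F @ P
n - F @ P @ P
n - P @ P @ P
n - n @ P @ P
n - n @ n @ P
n - n @ n @ ( E )
n - n @ n @ ( T )
n - n @ n @ ( F )
n - n @ n @ ( P )
n - n @ n @ ( n )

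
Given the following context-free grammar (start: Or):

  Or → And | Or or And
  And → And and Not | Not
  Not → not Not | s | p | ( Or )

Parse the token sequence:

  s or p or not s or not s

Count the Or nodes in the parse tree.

[Or [Or [Or [Or [And [Not s]]] or [And [Not p]]] or [And [Not not [Not s]]]] or [And [Not not [Not s]]]]

4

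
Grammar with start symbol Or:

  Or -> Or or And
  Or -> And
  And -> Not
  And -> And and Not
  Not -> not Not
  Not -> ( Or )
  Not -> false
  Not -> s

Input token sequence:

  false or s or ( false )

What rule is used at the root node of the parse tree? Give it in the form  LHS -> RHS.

[Or [Or [Or [And [Not false]]] or [And [Not s]]] or [And [Not ( [Or [And [Not false]]] )]]]

Or -> Or or And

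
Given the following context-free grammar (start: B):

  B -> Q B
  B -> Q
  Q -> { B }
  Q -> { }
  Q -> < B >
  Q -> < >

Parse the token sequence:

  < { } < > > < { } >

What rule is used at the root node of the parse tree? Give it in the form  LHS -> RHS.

[B [Q < [B [Q { }] [B [Q < >]]] >] [B [Q < [B [Q { }]] >]]]

B -> Q B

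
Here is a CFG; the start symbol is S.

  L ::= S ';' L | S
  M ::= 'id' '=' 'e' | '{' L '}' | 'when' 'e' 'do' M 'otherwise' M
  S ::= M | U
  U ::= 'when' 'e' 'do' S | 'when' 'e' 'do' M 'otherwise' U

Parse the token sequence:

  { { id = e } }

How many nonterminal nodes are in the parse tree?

[S [M { [L [S [M { [L [S [M id = e]]] }]]] }]]

8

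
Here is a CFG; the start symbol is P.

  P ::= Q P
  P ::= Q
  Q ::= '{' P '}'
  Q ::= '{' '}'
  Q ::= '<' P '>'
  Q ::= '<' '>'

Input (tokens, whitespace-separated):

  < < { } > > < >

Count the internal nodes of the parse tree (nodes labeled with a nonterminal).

8

[P [Q < [P [Q < [P [Q { }]] >]] >] [P [Q < >]]]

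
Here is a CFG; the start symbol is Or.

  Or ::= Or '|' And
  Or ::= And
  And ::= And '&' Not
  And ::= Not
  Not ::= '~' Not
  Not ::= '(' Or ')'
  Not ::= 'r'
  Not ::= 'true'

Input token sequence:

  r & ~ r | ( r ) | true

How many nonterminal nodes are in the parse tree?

[Or [Or [Or [And [And [Not r]] & [Not ~ [Not r]]]] | [And [Not ( [Or [And [Not r]]] )]]] | [And [Not true]]]

15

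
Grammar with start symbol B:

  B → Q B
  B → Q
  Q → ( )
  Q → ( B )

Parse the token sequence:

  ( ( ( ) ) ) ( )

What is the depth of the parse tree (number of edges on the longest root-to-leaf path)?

6

[B [Q ( [B [Q ( [B [Q ( )]] )]] )] [B [Q ( )]]]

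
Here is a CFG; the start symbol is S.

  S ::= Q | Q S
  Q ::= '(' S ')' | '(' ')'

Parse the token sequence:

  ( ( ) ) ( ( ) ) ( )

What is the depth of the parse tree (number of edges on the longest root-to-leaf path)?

5

[S [Q ( [S [Q ( )]] )] [S [Q ( [S [Q ( )]] )] [S [Q ( )]]]]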